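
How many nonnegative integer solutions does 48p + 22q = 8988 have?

gcd(48, 22):
  48 = 2*22 + 4
  22 = 5*4 + 2
  4 = 2*2
so gcd(48, 22) = 2.
Back-substitute for Bézout coefficients:
  2 = 22 - 5*4
  ... = 48*(-5) + 22*(11)
Scale by 4494: one solution is (-22470, 49434). Reduce p mod 11: (3, 402).
General: p = 3 + 11t, q = 402 - 24t.
p ≥ 0 ⇒ t ≥ 0; q ≥ 0 ⇒ t ≤ 16. So t ∈ [0, 16]: 17 solutions.

17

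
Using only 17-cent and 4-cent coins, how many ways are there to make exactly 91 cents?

1

Need nonnegative integers with 17j + 4k = 91.
gcd(17, 4) = 1, and 17·(1) + 4·(-4) = 1.
So (j₀, k₀) = (91, -364); general j = 91 + 4t, k = -364 - 17t.
j ≥ 0 ⇒ t ≥ -22; k ≥ 0 ⇒ t ≤ -22. That's 1 value of t.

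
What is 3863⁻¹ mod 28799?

gcd(28799, 3863) = 1.
By Bézout, 3863·(-13777) + 28799·(1848) = 1.
So 3863·-13777 ≡ 1 (mod 28799), and -13777 mod 28799 = 15022.

15022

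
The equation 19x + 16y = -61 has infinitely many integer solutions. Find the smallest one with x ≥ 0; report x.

1

gcd(19, 16) = 1  (19 = 1·16 + 3, 16 = 5·3 + 1, 3 = 3·1).
1 divides -61, so solutions exist.
Back-substituting, 19·(-5) + 16·(6) = 1.
Scale by -61/1 = -61: (x₀, y₀) = (305, -366).
General solution: x = 305 + 16t, y = -366 - 19t for integer t.
x ≥ 0: smallest is 305 mod 16 = 1 (at t = -19), with y = -5.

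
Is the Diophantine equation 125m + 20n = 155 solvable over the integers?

yes

gcd(125, 20) = 5  (125 = 6·20 + 5, 20 = 4·5).
5 divides 155, so integer solutions exist.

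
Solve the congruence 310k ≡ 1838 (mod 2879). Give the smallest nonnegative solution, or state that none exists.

gcd(2879, 310) = 1  (2879 = 9×310 + 89, 310 = 3×89 + 43, 89 = 2×43 + 3, 43 = 14×3 + 1, 3 = 3×1).
1 divides 1838, so solutions exist.
Back-substituting, 310×(938) + 2879×(-101) = 1.
So 310×(938) ≡ 1 (mod 2879); multiply by 1838: k ≡ 1724044 (mod 2879).
Smallest nonnegative: k = 1724044 mod 2879 = 2402.

2402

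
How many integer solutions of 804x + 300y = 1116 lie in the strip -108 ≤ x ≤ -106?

0

gcd(804, 300) = 12.
By Bézout, 804*(3) + 300*(-8) = 12.
Particular solution: (4, -7).
General solution: x = 4 + 25t, y = -7 - 67t for integer t.
-108 ≤ 4 + 25t ≤ -106 gives t ∈ [-4, -5], which is 0 values.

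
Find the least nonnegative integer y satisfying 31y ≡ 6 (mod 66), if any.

30

gcd(66, 31):
  66 = 2×31 + 4
  31 = 7×4 + 3
  4 = 1×3 + 1
  3 = 3×1
so gcd(66, 31) = 1.
1 divides 6, so solutions exist.
Back-substitute for Bézout coefficients:
  1 = 4 - 1×3
  ... = 31×(-17) + 66×(8)
So 31×(-17) ≡ 1 (mod 66); multiply by 6: y ≡ -102 (mod 66).
Smallest nonnegative: y = -102 mod 66 = 30.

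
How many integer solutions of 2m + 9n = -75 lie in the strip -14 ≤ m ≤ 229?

gcd(9, 2) = 1  (9 = 4·2 + 1, 2 = 2·1).
Back-substituting, 2·(-4) + 9·(1) = 1.
Scale by -75: particular solution (300, -75); reduce m mod 9: (3, -9).
General solution: m = 3 + 9t, n = -9 - 2t for integer t.
-14 ≤ 3 + 9t ≤ 229 gives t ∈ [-1, 25], which is 27 values.

27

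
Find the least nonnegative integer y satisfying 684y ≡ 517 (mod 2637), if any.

no solution

gcd(2637, 684):
  2637 = 3·684 + 585
  684 = 1·585 + 99
  585 = 5·99 + 90
  99 = 1·90 + 9
  90 = 10·9
so gcd(2637, 684) = 9.
9 does not divide 517, so the congruence has no solution.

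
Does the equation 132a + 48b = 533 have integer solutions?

no

gcd(132, 48) = 12.
12 does not divide 533 (remainder 5), so no integer solutions.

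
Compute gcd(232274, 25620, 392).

14

gcd(232274, 25620) = 14.
gcd(14, 392) = 14.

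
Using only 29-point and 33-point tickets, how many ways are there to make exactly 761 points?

1

Need nonnegative integers with 29j + 33k = 761.
gcd(29, 33) = 1, and 29·(8) + 33·(-7) = 1.
So (j₀, k₀) = (6088, -5327); general j = 6088 + 33t, k = -5327 - 29t.
j ≥ 0 ⇒ t ≥ -184; k ≥ 0 ⇒ t ≤ -184. That's 1 value of t.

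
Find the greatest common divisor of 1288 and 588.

gcd(1288, 588):
  1288 = 2*588 + 112
  588 = 5*112 + 28
  112 = 4*28
so gcd(1288, 588) = 28.

28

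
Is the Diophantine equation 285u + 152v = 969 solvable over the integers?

gcd(285, 152):
  285 = 1*152 + 133
  152 = 1*133 + 19
  133 = 7*19
so gcd(285, 152) = 19.
19 divides 969, so integer solutions exist.

yes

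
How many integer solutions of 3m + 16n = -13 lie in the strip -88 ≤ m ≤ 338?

gcd(16, 3):
  16 = 5*3 + 1
  3 = 3*1
so gcd(16, 3) = 1.
Back-substitute for Bézout coefficients:
  1 = 16 - 5*3
  ... = 3*(-5) + 16*(1)
Scale by -13: particular solution (65, -13); reduce m mod 16: (1, -1).
General solution: m = 1 + 16t, n = -1 - 3t for integer t.
-88 ≤ 1 + 16t ≤ 338 gives t ∈ [-5, 21], which is 27 values.

27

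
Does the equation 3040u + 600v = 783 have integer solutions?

no

gcd(3040, 600) = 40  (3040 = 5×600 + 40, 600 = 15×40).
40 does not divide 783 (remainder 23), so no integer solutions.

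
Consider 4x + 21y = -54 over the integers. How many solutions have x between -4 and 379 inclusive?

gcd(21, 4) = 1  (21 = 5*4 + 1, 4 = 4*1).
Back-substituting, 4*(-5) + 21*(1) = 1.
Scale by -54: particular solution (270, -54); reduce x mod 21: (18, -6).
General solution: x = 18 + 21t, y = -6 - 4t for integer t.
-4 ≤ 18 + 21t ≤ 379 gives t ∈ [-1, 17], which is 19 values.

19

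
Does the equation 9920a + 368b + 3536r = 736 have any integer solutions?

gcd(9920, 368) = 16.
gcd(16, 3536) = 16.
16 divides 736, so integer solutions exist.

yes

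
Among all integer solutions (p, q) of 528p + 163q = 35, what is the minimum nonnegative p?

gcd(528, 163) = 1  (528 = 3·163 + 39, 163 = 4·39 + 7, 39 = 5·7 + 4, 7 = 1·4 + 3, 4 = 1·3 + 1, 3 = 3·1).
1 divides 35, so solutions exist.
Back-substituting, 528·(46) + 163·(-149) = 1.
Scale by 35/1 = 35: (p₀, q₀) = (1610, -5215).
General solution: p = 1610 + 163t, q = -5215 - 528t for integer t.
p ≥ 0: smallest is 1610 mod 163 = 143 (at t = -9), with q = -463.

143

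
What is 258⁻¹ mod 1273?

824

gcd(1273, 258):
  1273 = 4*258 + 241
  258 = 1*241 + 17
  241 = 14*17 + 3
  17 = 5*3 + 2
  3 = 1*2 + 1
  2 = 2*1
so gcd(1273, 258) = 1.
Back-substitute for Bézout coefficients:
  1 = 3 - 1*2
  ... = 258*(-449) + 1273*(91)
So 258*-449 ≡ 1 (mod 1273), and -449 mod 1273 = 824.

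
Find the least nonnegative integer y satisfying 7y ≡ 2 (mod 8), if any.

gcd(8, 7) = 1.
1 divides 2, so solutions exist.
By Bézout, 7×(-1) + 8×(1) = 1.
So 7×(-1) ≡ 1 (mod 8); multiply by 2: y ≡ -2 (mod 8).
Smallest nonnegative: y = -2 mod 8 = 6.

6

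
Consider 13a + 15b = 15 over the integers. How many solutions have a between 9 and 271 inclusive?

gcd(15, 13) = 1  (15 = 1*13 + 2, 13 = 6*2 + 1, 2 = 2*1).
Back-substituting, 13*(7) + 15*(-6) = 1.
Scale by 15: particular solution (105, -90); reduce a mod 15: (0, 1).
General solution: a = 0 + 15t, b = 1 - 13t for integer t.
9 ≤ 0 + 15t ≤ 271 gives t ∈ [1, 18], which is 18 values.

18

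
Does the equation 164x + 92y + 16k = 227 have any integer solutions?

no

gcd(164, 92) = 4.
gcd(4, 16) = 4.
4 does not divide 227 (remainder 3), so no integer solutions.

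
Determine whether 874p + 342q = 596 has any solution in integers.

no

gcd(874, 342):
  874 = 2×342 + 190
  342 = 1×190 + 152
  190 = 1×152 + 38
  152 = 4×38
so gcd(874, 342) = 38.
38 does not divide 596 (remainder 26), so no integer solutions.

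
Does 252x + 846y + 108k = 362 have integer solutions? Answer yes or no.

gcd(846, 252) = 18  (846 = 3×252 + 90, 252 = 2×90 + 72, 90 = 1×72 + 18, 72 = 4×18).
gcd(18, 108) = 18.
18 does not divide 362 (remainder 2), so no integer solutions.

no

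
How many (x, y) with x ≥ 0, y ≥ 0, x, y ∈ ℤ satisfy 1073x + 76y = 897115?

11

gcd(1073, 76) = 1.
By Bézout, 1073×(17) + 76×(-240) = 1.
One solution: (35, 11310).
General: x = 35 + 76t, y = 11310 - 1073t.
x ≥ 0 ⇒ t ≥ 0; y ≥ 0 ⇒ t ≤ 10. So t ∈ [0, 10]: 11 solutions.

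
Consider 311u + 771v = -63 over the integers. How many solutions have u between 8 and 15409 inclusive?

20

gcd(771, 311):
  771 = 2×311 + 149
  311 = 2×149 + 13
  149 = 11×13 + 6
  13 = 2×6 + 1
  6 = 6×1
so gcd(771, 311) = 1.
Back-substitute for Bézout coefficients:
  1 = 13 - 2×6
  ... = 311×(119) + 771×(-48)
Scale by -63: particular solution (-7497, 3024); reduce u mod 771: (213, -86).
General solution: u = 213 + 771t, v = -86 - 311t for integer t.
8 ≤ 213 + 771t ≤ 15409 gives t ∈ [0, 19], which is 20 values.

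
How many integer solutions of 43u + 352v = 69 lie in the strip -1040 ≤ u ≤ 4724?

gcd(352, 43) = 1  (352 = 8×43 + 8, 43 = 5×8 + 3, 8 = 2×3 + 2, 3 = 1×2 + 1, 2 = 2×1).
Back-substituting, 43×(131) + 352×(-16) = 1.
Scale by 69: particular solution (9039, -1104); reduce u mod 352: (239, -29).
General solution: u = 239 + 352t, v = -29 - 43t for integer t.
-1040 ≤ 239 + 352t ≤ 4724 gives t ∈ [-3, 12], which is 16 values.

16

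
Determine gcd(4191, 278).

1

gcd(4191, 278):
  4191 = 15·278 + 21
  278 = 13·21 + 5
  21 = 4·5 + 1
  5 = 5·1
so gcd(4191, 278) = 1.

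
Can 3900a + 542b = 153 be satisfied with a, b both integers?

gcd(3900, 542) = 2.
2 does not divide 153 (remainder 1), so no integer solutions.

no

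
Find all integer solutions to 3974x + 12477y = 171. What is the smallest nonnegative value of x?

gcd(12477, 3974) = 1.
1 divides 171, so solutions exist.
By Bézout, 3974*(-2383) + 12477*(759) = 1.
Scale by 171/1 = 171: (x₀, y₀) = (-407493, 129789).
General solution: x = -407493 + 12477t, y = 129789 - 3974t for integer t.
x ≥ 0: smallest is -407493 mod 12477 = 4248 (at t = 33), with y = -1353.

4248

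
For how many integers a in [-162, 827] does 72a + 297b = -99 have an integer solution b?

30

gcd(297, 72) = 9  (297 = 4·72 + 9, 72 = 8·9).
Back-substituting, 72·(-4) + 297·(1) = 9.
Scale by -11: particular solution (44, -11); reduce a mod 33: (11, -3).
General solution: a = 11 + 33t, b = -3 - 8t for integer t.
-162 ≤ 11 + 33t ≤ 827 gives t ∈ [-5, 24], which is 30 values.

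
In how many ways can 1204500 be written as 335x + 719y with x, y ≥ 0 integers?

gcd(719, 335) = 1  (719 = 2*335 + 49, 335 = 6*49 + 41, 49 = 1*41 + 8, 41 = 5*8 + 1, 8 = 8*1).
Back-substituting, 335*(88) + 719*(-41) = 1.
Scale by 1204500: one solution is (105996000, -49384500). Reduce x mod 719: (301, 1535).
General: x = 301 + 719t, y = 1535 - 335t.
x ≥ 0 ⇒ t ≥ 0; y ≥ 0 ⇒ t ≤ 4. So t ∈ [0, 4]: 5 solutions.

5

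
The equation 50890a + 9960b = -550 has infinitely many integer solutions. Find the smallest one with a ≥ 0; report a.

gcd(50890, 9960):
  50890 = 5*9960 + 1090
  9960 = 9*1090 + 150
  1090 = 7*150 + 40
  150 = 3*40 + 30
  40 = 1*30 + 10
  30 = 3*10
so gcd(50890, 9960) = 10.
10 divides -550, so solutions exist.
Back-substitute for Bézout coefficients:
  10 = 40 - 1*30
  ... = 50890*(265) + 9960*(-1354)
Scale by -550/10 = -55: (a₀, b₀) = (-14575, 74470).
General solution: a = -14575 + 996t, b = 74470 - 5089t for integer t.
a ≥ 0: smallest is -14575 mod 996 = 365 (at t = 15), with b = -1865.

365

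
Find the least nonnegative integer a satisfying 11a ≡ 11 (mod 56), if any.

1

gcd(56, 11):
  56 = 5×11 + 1
  11 = 11×1
so gcd(56, 11) = 1.
1 divides 11, so solutions exist.
Back-substitute for Bézout coefficients:
  1 = 56 - 5×11
  ... = 11×(-5) + 56×(1)
So 11×(-5) ≡ 1 (mod 56); multiply by 11: a ≡ -55 (mod 56).
Smallest nonnegative: a = -55 mod 56 = 1.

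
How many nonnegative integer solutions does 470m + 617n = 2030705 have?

gcd(617, 470) = 1  (617 = 1·470 + 147, 470 = 3·147 + 29, 147 = 5·29 + 2, 29 = 14·2 + 1, 2 = 2·1).
Back-substituting, 470·(298) + 617·(-227) = 1.
Scale by 2030705: one solution is (605150090, -460970035). Reduce m mod 617: (192, 3145).
General: m = 192 + 617t, n = 3145 - 470t.
m ≥ 0 ⇒ t ≥ 0; n ≥ 0 ⇒ t ≤ 6. So t ∈ [0, 6]: 7 solutions.

7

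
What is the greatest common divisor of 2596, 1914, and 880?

22

gcd(2596, 1914) = 22.
gcd(22, 880) = 22.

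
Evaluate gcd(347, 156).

gcd(347, 156):
  347 = 2·156 + 35
  156 = 4·35 + 16
  35 = 2·16 + 3
  16 = 5·3 + 1
  3 = 3·1
so gcd(347, 156) = 1.

1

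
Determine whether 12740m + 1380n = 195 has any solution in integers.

no

gcd(12740, 1380):
  12740 = 9*1380 + 320
  1380 = 4*320 + 100
  320 = 3*100 + 20
  100 = 5*20
so gcd(12740, 1380) = 20.
20 does not divide 195 (remainder 15), so no integer solutions.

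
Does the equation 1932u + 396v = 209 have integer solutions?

no

gcd(1932, 396) = 12  (1932 = 4·396 + 348, 396 = 1·348 + 48, 348 = 7·48 + 12, 48 = 4·12).
12 does not divide 209 (remainder 5), so no integer solutions.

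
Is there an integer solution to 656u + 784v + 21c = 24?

yes

gcd(784, 656) = 16  (784 = 1×656 + 128, 656 = 5×128 + 16, 128 = 8×16).
gcd(16, 21) = 1.
1 divides 24, so integer solutions exist.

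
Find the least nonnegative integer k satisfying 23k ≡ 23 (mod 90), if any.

gcd(90, 23) = 1  (90 = 3*23 + 21, 23 = 1*21 + 2, 21 = 10*2 + 1, 2 = 2*1).
1 divides 23, so solutions exist.
Back-substituting, 23*(-43) + 90*(11) = 1.
So 23*(-43) ≡ 1 (mod 90); multiply by 23: k ≡ -989 (mod 90).
Smallest nonnegative: k = -989 mod 90 = 1.

1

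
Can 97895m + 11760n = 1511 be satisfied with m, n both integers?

gcd(97895, 11760) = 35.
35 does not divide 1511 (remainder 6), so no integer solutions.

no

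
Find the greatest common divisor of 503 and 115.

1

gcd(503, 115):
  503 = 4·115 + 43
  115 = 2·43 + 29
  43 = 1·29 + 14
  29 = 2·14 + 1
  14 = 14·1
so gcd(503, 115) = 1.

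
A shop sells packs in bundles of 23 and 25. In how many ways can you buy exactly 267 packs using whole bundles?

1

Need nonnegative integers with 23j + 25k = 267.
gcd(23, 25) = 1, and 23·(12) + 25·(-11) = 1.
So (j₀, k₀) = (3204, -2937); general j = 3204 + 25t, k = -2937 - 23t.
j ≥ 0 ⇒ t ≥ -128; k ≥ 0 ⇒ t ≤ -128. That's 1 value of t.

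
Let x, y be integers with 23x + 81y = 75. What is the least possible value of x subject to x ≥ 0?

42

gcd(81, 23):
  81 = 3*23 + 12
  23 = 1*12 + 11
  12 = 1*11 + 1
  11 = 11*1
so gcd(81, 23) = 1.
1 divides 75, so solutions exist.
Back-substitute for Bézout coefficients:
  1 = 12 - 1*11
  ... = 23*(-7) + 81*(2)
Scale by 75/1 = 75: (x₀, y₀) = (-525, 150).
General solution: x = -525 + 81t, y = 150 - 23t for integer t.
x ≥ 0: smallest is -525 mod 81 = 42 (at t = 7), with y = -11.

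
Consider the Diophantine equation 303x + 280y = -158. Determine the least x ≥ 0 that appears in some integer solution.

54

gcd(303, 280):
  303 = 1×280 + 23
  280 = 12×23 + 4
  23 = 5×4 + 3
  4 = 1×3 + 1
  3 = 3×1
so gcd(303, 280) = 1.
1 divides -158, so solutions exist.
Back-substitute for Bézout coefficients:
  1 = 4 - 1×3
  ... = 303×(-73) + 280×(79)
Scale by -158/1 = -158: (x₀, y₀) = (11534, -12482).
General solution: x = 11534 + 280t, y = -12482 - 303t for integer t.
x ≥ 0: smallest is 11534 mod 280 = 54 (at t = -41), with y = -59.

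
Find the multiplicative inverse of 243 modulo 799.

gcd(799, 243) = 1  (799 = 3*243 + 70, 243 = 3*70 + 33, 70 = 2*33 + 4, 33 = 8*4 + 1, 4 = 4*1).
Back-substituting, 243*(194) + 799*(-59) = 1.
So 243*194 ≡ 1 (mod 799), and 194 mod 799 = 194.

194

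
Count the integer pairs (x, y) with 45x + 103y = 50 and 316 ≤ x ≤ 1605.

gcd(103, 45):
  103 = 2·45 + 13
  45 = 3·13 + 6
  13 = 2·6 + 1
  6 = 6·1
so gcd(103, 45) = 1.
Back-substitute for Bézout coefficients:
  1 = 13 - 2·6
  ... = 45·(-16) + 103·(7)
Scale by 50: particular solution (-800, 350); reduce x mod 103: (24, -10).
General solution: x = 24 + 103t, y = -10 - 45t for integer t.
316 ≤ 24 + 103t ≤ 1605 gives t ∈ [3, 15], which is 13 values.

13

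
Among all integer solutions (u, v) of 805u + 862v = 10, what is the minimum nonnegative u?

gcd(862, 805) = 1.
1 divides 10, so solutions exist.
By Bézout, 805·(-121) + 862·(113) = 1.
Scale by 10/1 = 10: (u₀, v₀) = (-1210, 1130).
General solution: u = -1210 + 862t, v = 1130 - 805t for integer t.
u ≥ 0: smallest is -1210 mod 862 = 514 (at t = 2), with v = -480.

514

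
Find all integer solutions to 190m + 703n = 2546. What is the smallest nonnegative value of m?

gcd(703, 190):
  703 = 3*190 + 133
  190 = 1*133 + 57
  133 = 2*57 + 19
  57 = 3*19
so gcd(703, 190) = 19.
19 divides 2546, so solutions exist.
Back-substitute for Bézout coefficients:
  19 = 133 - 2*57
  ... = 190*(-11) + 703*(3)
Scale by 2546/19 = 134: (m₀, n₀) = (-1474, 402).
General solution: m = -1474 + 37t, n = 402 - 10t for integer t.
m ≥ 0: smallest is -1474 mod 37 = 6 (at t = 40), with n = 2.

6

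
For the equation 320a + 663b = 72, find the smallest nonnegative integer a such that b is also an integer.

282

gcd(663, 320) = 1.
1 divides 72, so solutions exist.
By Bézout, 320*(317) + 663*(-153) = 1.
Scale by 72/1 = 72: (a₀, b₀) = (22824, -11016).
General solution: a = 22824 + 663t, b = -11016 - 320t for integer t.
a ≥ 0: smallest is 22824 mod 663 = 282 (at t = -34), with b = -136.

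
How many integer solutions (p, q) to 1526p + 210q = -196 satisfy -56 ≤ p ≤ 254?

21

gcd(1526, 210) = 14  (1526 = 7×210 + 56, 210 = 3×56 + 42, 56 = 1×42 + 14, 42 = 3×14).
Back-substituting, 1526×(4) + 210×(-29) = 14.
Scale by -14: particular solution (-56, 406); reduce p mod 15: (4, -30).
General solution: p = 4 + 15t, q = -30 - 109t for integer t.
-56 ≤ 4 + 15t ≤ 254 gives t ∈ [-4, 16], which is 21 values.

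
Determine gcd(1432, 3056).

8

gcd(3056, 1432) = 8  (3056 = 2×1432 + 192, 1432 = 7×192 + 88, 192 = 2×88 + 16, 88 = 5×16 + 8, 16 = 2×8).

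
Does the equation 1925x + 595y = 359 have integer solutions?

no

gcd(1925, 595) = 35  (1925 = 3·595 + 140, 595 = 4·140 + 35, 140 = 4·35).
35 does not divide 359 (remainder 9), so no integer solutions.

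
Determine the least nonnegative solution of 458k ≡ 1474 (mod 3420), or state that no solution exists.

gcd(3420, 458) = 2.
2 divides 1474, so solutions exist.
By Bézout, 458·(799) + 3420·(-107) = 2.
So 458·(799) ≡ 2 (mod 3420); multiply by 737: k ≡ 588863 (mod 1710).
Smallest nonnegative: k = 588863 mod 1710 = 623.

623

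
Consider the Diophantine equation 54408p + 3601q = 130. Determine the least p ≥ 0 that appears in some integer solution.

gcd(54408, 3601):
  54408 = 15×3601 + 393
  3601 = 9×393 + 64
  393 = 6×64 + 9
  64 = 7×9 + 1
  9 = 9×1
so gcd(54408, 3601) = 1.
1 divides 130, so solutions exist.
Back-substitute for Bézout coefficients:
  1 = 64 - 7×9
  ... = 54408×(-394) + 3601×(5953)
Scale by 130/1 = 130: (p₀, q₀) = (-51220, 773890).
General solution: p = -51220 + 3601t, q = 773890 - 54408t for integer t.
p ≥ 0: smallest is -51220 mod 3601 = 2795 (at t = 15), with q = -42230.

2795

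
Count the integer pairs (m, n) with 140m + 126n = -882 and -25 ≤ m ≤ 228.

gcd(140, 126):
  140 = 1×126 + 14
  126 = 9×14
so gcd(140, 126) = 14.
Back-substitute for Bézout coefficients:
  14 = 140 - 1×126
  ... = 140×(1) + 126×(-1)
Scale by -63: particular solution (-63, 63); reduce m mod 9: (0, -7).
General solution: m = 0 + 9t, n = -7 - 10t for integer t.
-25 ≤ 0 + 9t ≤ 228 gives t ∈ [-2, 25], which is 28 values.

28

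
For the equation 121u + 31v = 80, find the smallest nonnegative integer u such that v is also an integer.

gcd(121, 31) = 1.
1 divides 80, so solutions exist.
By Bézout, 121*(10) + 31*(-39) = 1.
Scale by 80/1 = 80: (u₀, v₀) = (800, -3120).
General solution: u = 800 + 31t, v = -3120 - 121t for integer t.
u ≥ 0: smallest is 800 mod 31 = 25 (at t = -25), with v = -95.

25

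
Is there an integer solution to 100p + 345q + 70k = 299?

no

gcd(345, 100) = 5  (345 = 3·100 + 45, 100 = 2·45 + 10, 45 = 4·10 + 5, 10 = 2·5).
gcd(5, 70) = 5.
5 does not divide 299 (remainder 4), so no integer solutions.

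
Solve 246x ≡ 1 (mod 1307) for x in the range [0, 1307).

gcd(1307, 246):
  1307 = 5·246 + 77
  246 = 3·77 + 15
  77 = 5·15 + 2
  15 = 7·2 + 1
  2 = 2·1
so gcd(1307, 246) = 1.
Back-substitute for Bézout coefficients:
  1 = 15 - 7·2
  ... = 246·(611) + 1307·(-115)
So 246·611 ≡ 1 (mod 1307), and 611 mod 1307 = 611.

611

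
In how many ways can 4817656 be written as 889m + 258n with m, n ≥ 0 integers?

21

gcd(889, 258) = 1.
By Bézout, 889·(-83) + 258·(286) = 1.
One solution: (238, 17853).
General: m = 238 + 258t, n = 17853 - 889t.
m ≥ 0 ⇒ t ≥ 0; n ≥ 0 ⇒ t ≤ 20. So t ∈ [0, 20]: 21 solutions.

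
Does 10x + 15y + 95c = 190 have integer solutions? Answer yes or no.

gcd(15, 10) = 5  (15 = 1×10 + 5, 10 = 2×5).
gcd(5, 95) = 5.
5 divides 190, so integer solutions exist.

yes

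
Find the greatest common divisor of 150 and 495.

15

gcd(495, 150) = 15  (495 = 3×150 + 45, 150 = 3×45 + 15, 45 = 3×15).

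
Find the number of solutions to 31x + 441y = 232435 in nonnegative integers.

gcd(441, 31) = 1.
By Bézout, 31×(-128) + 441×(9) = 1.
One solution: (385, 500).
General: x = 385 + 441t, y = 500 - 31t.
x ≥ 0 ⇒ t ≥ 0; y ≥ 0 ⇒ t ≤ 16. So t ∈ [0, 16]: 17 solutions.

17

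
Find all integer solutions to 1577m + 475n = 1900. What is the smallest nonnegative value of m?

gcd(1577, 475):
  1577 = 3*475 + 152
  475 = 3*152 + 19
  152 = 8*19
so gcd(1577, 475) = 19.
19 divides 1900, so solutions exist.
Back-substitute for Bézout coefficients:
  19 = 475 - 3*152
  ... = 1577*(-3) + 475*(10)
Scale by 1900/19 = 100: (m₀, n₀) = (-300, 1000).
General solution: m = -300 + 25t, n = 1000 - 83t for integer t.
m ≥ 0: smallest is -300 mod 25 = 0 (at t = 12), with n = 4.

0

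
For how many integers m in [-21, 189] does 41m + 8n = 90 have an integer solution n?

26

gcd(41, 8) = 1  (41 = 5×8 + 1, 8 = 8×1).
Back-substituting, 41×(1) + 8×(-5) = 1.
Scale by 90: particular solution (90, -450); reduce m mod 8: (2, 1).
General solution: m = 2 + 8t, n = 1 - 41t for integer t.
-21 ≤ 2 + 8t ≤ 189 gives t ∈ [-2, 23], which is 26 values.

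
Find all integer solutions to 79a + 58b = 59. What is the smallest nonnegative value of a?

47

gcd(79, 58) = 1.
1 divides 59, so solutions exist.
By Bézout, 79·(-11) + 58·(15) = 1.
Scale by 59/1 = 59: (a₀, b₀) = (-649, 885).
General solution: a = -649 + 58t, b = 885 - 79t for integer t.
a ≥ 0: smallest is -649 mod 58 = 47 (at t = 12), with b = -63.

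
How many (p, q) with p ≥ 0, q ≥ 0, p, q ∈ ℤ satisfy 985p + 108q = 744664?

gcd(985, 108):
  985 = 9*108 + 13
  108 = 8*13 + 4
  13 = 3*4 + 1
  4 = 4*1
so gcd(985, 108) = 1.
Back-substitute for Bézout coefficients:
  1 = 13 - 3*4
  ... = 985*(25) + 108*(-228)
Scale by 744664: one solution is (18616600, -169783392). Reduce p mod 108: (100, 5983).
General: p = 100 + 108t, q = 5983 - 985t.
p ≥ 0 ⇒ t ≥ 0; q ≥ 0 ⇒ t ≤ 6. So t ∈ [0, 6]: 7 solutions.

7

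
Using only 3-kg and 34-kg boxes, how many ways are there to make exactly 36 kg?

Need nonnegative integers with 3j + 34k = 36.
gcd(3, 34) = 1, and 3·(-11) + 34·(1) = 1.
So (j₀, k₀) = (-396, 36); general j = -396 + 34t, k = 36 - 3t.
j ≥ 0 ⇒ t ≥ 12; k ≥ 0 ⇒ t ≤ 12. That's 1 value of t.

1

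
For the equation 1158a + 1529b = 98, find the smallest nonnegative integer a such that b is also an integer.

1096

gcd(1529, 1158) = 1  (1529 = 1×1158 + 371, 1158 = 3×371 + 45, 371 = 8×45 + 11, 45 = 4×11 + 1, 11 = 11×1).
1 divides 98, so solutions exist.
Back-substituting, 1158×(136) + 1529×(-103) = 1.
Scale by 98/1 = 98: (a₀, b₀) = (13328, -10094).
General solution: a = 13328 + 1529t, b = -10094 - 1158t for integer t.
a ≥ 0: smallest is 13328 mod 1529 = 1096 (at t = -8), with b = -830.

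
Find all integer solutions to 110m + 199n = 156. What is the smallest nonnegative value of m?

gcd(199, 110) = 1  (199 = 1*110 + 89, 110 = 1*89 + 21, 89 = 4*21 + 5, 21 = 4*5 + 1, 5 = 5*1).
1 divides 156, so solutions exist.
Back-substituting, 110*(38) + 199*(-21) = 1.
Scale by 156/1 = 156: (m₀, n₀) = (5928, -3276).
General solution: m = 5928 + 199t, n = -3276 - 110t for integer t.
m ≥ 0: smallest is 5928 mod 199 = 157 (at t = -29), with n = -86.

157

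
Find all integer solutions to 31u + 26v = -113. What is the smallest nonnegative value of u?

gcd(31, 26) = 1.
1 divides -113, so solutions exist.
By Bézout, 31*(-5) + 26*(6) = 1.
Scale by -113/1 = -113: (u₀, v₀) = (565, -678).
General solution: u = 565 + 26t, v = -678 - 31t for integer t.
u ≥ 0: smallest is 565 mod 26 = 19 (at t = -21), with v = -27.

19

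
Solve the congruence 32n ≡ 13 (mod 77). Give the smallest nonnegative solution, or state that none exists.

gcd(77, 32) = 1.
1 divides 13, so solutions exist.
By Bézout, 32×(-12) + 77×(5) = 1.
So 32×(-12) ≡ 1 (mod 77); multiply by 13: n ≡ -156 (mod 77).
Smallest nonnegative: n = -156 mod 77 = 75.

75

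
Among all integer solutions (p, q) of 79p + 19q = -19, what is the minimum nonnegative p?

0

gcd(79, 19):
  79 = 4*19 + 3
  19 = 6*3 + 1
  3 = 3*1
so gcd(79, 19) = 1.
1 divides -19, so solutions exist.
Back-substitute for Bézout coefficients:
  1 = 19 - 6*3
  ... = 79*(-6) + 19*(25)
Scale by -19/1 = -19: (p₀, q₀) = (114, -475).
General solution: p = 114 + 19t, q = -475 - 79t for integer t.
p ≥ 0: smallest is 114 mod 19 = 0 (at t = -6), with q = -1.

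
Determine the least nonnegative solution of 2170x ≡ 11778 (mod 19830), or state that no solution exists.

no solution

gcd(19830, 2170) = 10  (19830 = 9·2170 + 300, 2170 = 7·300 + 70, 300 = 4·70 + 20, 70 = 3·20 + 10, 20 = 2·10).
10 does not divide 11778, so the congruence has no solution.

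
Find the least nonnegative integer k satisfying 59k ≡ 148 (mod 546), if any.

530

gcd(546, 59) = 1.
1 divides 148, so solutions exist.
By Bézout, 59*(-37) + 546*(4) = 1.
So 59*(-37) ≡ 1 (mod 546); multiply by 148: k ≡ -5476 (mod 546).
Smallest nonnegative: k = -5476 mod 546 = 530.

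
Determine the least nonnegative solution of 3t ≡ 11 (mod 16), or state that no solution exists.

gcd(16, 3):
  16 = 5*3 + 1
  3 = 3*1
so gcd(16, 3) = 1.
1 divides 11, so solutions exist.
Back-substitute for Bézout coefficients:
  1 = 16 - 5*3
  ... = 3*(-5) + 16*(1)
So 3*(-5) ≡ 1 (mod 16); multiply by 11: t ≡ -55 (mod 16).
Smallest nonnegative: t = -55 mod 16 = 9.

9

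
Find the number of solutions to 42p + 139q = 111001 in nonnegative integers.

19

gcd(139, 42):
  139 = 3*42 + 13
  42 = 3*13 + 3
  13 = 4*3 + 1
  3 = 3*1
so gcd(139, 42) = 1.
Back-substitute for Bézout coefficients:
  1 = 13 - 4*3
  ... = 42*(-43) + 139*(13)
Scale by 111001: one solution is (-4773043, 1443013). Reduce p mod 139: (78, 775).
General: p = 78 + 139t, q = 775 - 42t.
p ≥ 0 ⇒ t ≥ 0; q ≥ 0 ⇒ t ≤ 18. So t ∈ [0, 18]: 19 solutions.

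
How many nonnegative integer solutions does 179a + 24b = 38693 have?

9

gcd(179, 24) = 1  (179 = 7×24 + 11, 24 = 2×11 + 2, 11 = 5×2 + 1, 2 = 2×1).
Back-substituting, 179×(11) + 24×(-82) = 1.
Scale by 38693: one solution is (425623, -3172826). Reduce a mod 24: (7, 1560).
General: a = 7 + 24t, b = 1560 - 179t.
a ≥ 0 ⇒ t ≥ 0; b ≥ 0 ⇒ t ≤ 8. So t ∈ [0, 8]: 9 solutions.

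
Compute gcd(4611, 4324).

1

gcd(4611, 4324):
  4611 = 1×4324 + 287
  4324 = 15×287 + 19
  287 = 15×19 + 2
  19 = 9×2 + 1
  2 = 2×1
so gcd(4611, 4324) = 1.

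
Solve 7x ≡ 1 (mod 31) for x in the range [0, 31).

9

gcd(31, 7):
  31 = 4·7 + 3
  7 = 2·3 + 1
  3 = 3·1
so gcd(31, 7) = 1.
Back-substitute for Bézout coefficients:
  1 = 7 - 2·3
  ... = 7·(9) + 31·(-2)
So 7·9 ≡ 1 (mod 31), and 9 mod 31 = 9.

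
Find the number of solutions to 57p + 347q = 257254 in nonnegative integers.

13

gcd(347, 57) = 1.
By Bézout, 57*(-140) + 347*(23) = 1.
One solution: (264, 698).
General: p = 264 + 347t, q = 698 - 57t.
p ≥ 0 ⇒ t ≥ 0; q ≥ 0 ⇒ t ≤ 12. So t ∈ [0, 12]: 13 solutions.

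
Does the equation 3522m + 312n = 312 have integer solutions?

gcd(3522, 312) = 6  (3522 = 11*312 + 90, 312 = 3*90 + 42, 90 = 2*42 + 6, 42 = 7*6).
6 divides 312, so integer solutions exist.

yes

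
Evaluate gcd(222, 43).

1

gcd(222, 43):
  222 = 5·43 + 7
  43 = 6·7 + 1
  7 = 7·1
so gcd(222, 43) = 1.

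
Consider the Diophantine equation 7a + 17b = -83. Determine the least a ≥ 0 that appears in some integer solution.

10

gcd(17, 7):
  17 = 2·7 + 3
  7 = 2·3 + 1
  3 = 3·1
so gcd(17, 7) = 1.
1 divides -83, so solutions exist.
Back-substitute for Bézout coefficients:
  1 = 7 - 2·3
  ... = 7·(5) + 17·(-2)
Scale by -83/1 = -83: (a₀, b₀) = (-415, 166).
General solution: a = -415 + 17t, b = 166 - 7t for integer t.
a ≥ 0: smallest is -415 mod 17 = 10 (at t = 25), with b = -9.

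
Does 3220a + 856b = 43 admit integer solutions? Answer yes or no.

no

gcd(3220, 856) = 4.
4 does not divide 43 (remainder 3), so no integer solutions.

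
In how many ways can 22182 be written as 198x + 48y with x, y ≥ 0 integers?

gcd(198, 48) = 6.
By Bézout, 198*(1) + 48*(-4) = 6.
One solution: (1, 458).
General: x = 1 + 8t, y = 458 - 33t.
x ≥ 0 ⇒ t ≥ 0; y ≥ 0 ⇒ t ≤ 13. So t ∈ [0, 13]: 14 solutions.

14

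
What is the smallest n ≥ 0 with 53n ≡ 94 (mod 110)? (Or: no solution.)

gcd(110, 53) = 1.
1 divides 94, so solutions exist.
By Bézout, 53×(27) + 110×(-13) = 1.
So 53×(27) ≡ 1 (mod 110); multiply by 94: n ≡ 2538 (mod 110).
Smallest nonnegative: n = 2538 mod 110 = 8.

8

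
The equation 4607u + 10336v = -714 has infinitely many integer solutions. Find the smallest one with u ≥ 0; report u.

gcd(10336, 4607) = 17.
17 divides -714, so solutions exist.
By Bézout, 4607×(175) + 10336×(-78) = 17.
Scale by -714/17 = -42: (u₀, v₀) = (-7350, 3276).
General solution: u = -7350 + 608t, v = 3276 - 271t for integer t.
u ≥ 0: smallest is -7350 mod 608 = 554 (at t = 13), with v = -247.

554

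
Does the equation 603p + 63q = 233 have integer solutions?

gcd(603, 63) = 9.
9 does not divide 233 (remainder 8), so no integer solutions.

no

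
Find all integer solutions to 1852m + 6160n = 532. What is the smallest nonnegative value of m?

gcd(6160, 1852) = 4  (6160 = 3·1852 + 604, 1852 = 3·604 + 40, 604 = 15·40 + 4, 40 = 10·4).
4 divides 532, so solutions exist.
Back-substituting, 1852·(-153) + 6160·(46) = 4.
Scale by 532/4 = 133: (m₀, n₀) = (-20349, 6118).
General solution: m = -20349 + 1540t, n = 6118 - 463t for integer t.
m ≥ 0: smallest is -20349 mod 1540 = 1211 (at t = 14), with n = -364.

1211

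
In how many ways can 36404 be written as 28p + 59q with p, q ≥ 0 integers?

gcd(59, 28) = 1  (59 = 2*28 + 3, 28 = 9*3 + 1, 3 = 3*1).
Back-substituting, 28*(19) + 59*(-9) = 1.
Scale by 36404: one solution is (691676, -327636). Reduce p mod 59: (19, 608).
General: p = 19 + 59t, q = 608 - 28t.
p ≥ 0 ⇒ t ≥ 0; q ≥ 0 ⇒ t ≤ 21. So t ∈ [0, 21]: 22 solutions.

22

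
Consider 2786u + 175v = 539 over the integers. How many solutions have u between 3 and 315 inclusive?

12

gcd(2786, 175) = 7  (2786 = 15·175 + 161, 175 = 1·161 + 14, 161 = 11·14 + 7, 14 = 2·7).
Back-substituting, 2786·(12) + 175·(-191) = 7.
Scale by 77: particular solution (924, -14707); reduce u mod 25: (24, -379).
General solution: u = 24 + 25t, v = -379 - 398t for integer t.
3 ≤ 24 + 25t ≤ 315 gives t ∈ [0, 11], which is 12 values.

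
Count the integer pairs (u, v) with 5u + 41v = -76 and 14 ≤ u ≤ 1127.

gcd(41, 5) = 1.
By Bézout, 5*(-8) + 41*(1) = 1.
Particular solution: (34, -6).
General solution: u = 34 + 41t, v = -6 - 5t for integer t.
14 ≤ 34 + 41t ≤ 1127 gives t ∈ [0, 26], which is 27 values.

27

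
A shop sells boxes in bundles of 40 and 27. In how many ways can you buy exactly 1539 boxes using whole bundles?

2

Need nonnegative integers with 40j + 27k = 1539.
gcd(40, 27) = 1, and 40·(-2) + 27·(3) = 1.
So (j₀, k₀) = (-3078, 4617); general j = -3078 + 27t, k = 4617 - 40t.
j ≥ 0 ⇒ t ≥ 114; k ≥ 0 ⇒ t ≤ 115. That's 2 values of t.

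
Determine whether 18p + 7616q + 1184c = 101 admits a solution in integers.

gcd(7616, 18):
  7616 = 423·18 + 2
  18 = 9·2
so gcd(7616, 18) = 2.
gcd(2, 1184) = 2.
2 does not divide 101 (remainder 1), so no integer solutions.

no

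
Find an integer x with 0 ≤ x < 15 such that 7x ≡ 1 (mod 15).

gcd(15, 7) = 1  (15 = 2·7 + 1, 7 = 7·1).
Back-substituting, 7·(-2) + 15·(1) = 1.
So 7·-2 ≡ 1 (mod 15), and -2 mod 15 = 13.

13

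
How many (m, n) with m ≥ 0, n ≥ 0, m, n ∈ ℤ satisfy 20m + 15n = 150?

3

gcd(20, 15):
  20 = 1×15 + 5
  15 = 3×5
so gcd(20, 15) = 5.
Back-substitute for Bézout coefficients:
  5 = 20 - 1×15
  ... = 20×(1) + 15×(-1)
Scale by 30: one solution is (30, -30). Reduce m mod 3: (0, 10).
General: m = 0 + 3t, n = 10 - 4t.
m ≥ 0 ⇒ t ≥ 0; n ≥ 0 ⇒ t ≤ 2. So t ∈ [0, 2]: 3 solutions.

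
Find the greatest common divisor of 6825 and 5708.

gcd(6825, 5708):
  6825 = 1×5708 + 1117
  5708 = 5×1117 + 123
  1117 = 9×123 + 10
  123 = 12×10 + 3
  10 = 3×3 + 1
  3 = 3×1
so gcd(6825, 5708) = 1.

1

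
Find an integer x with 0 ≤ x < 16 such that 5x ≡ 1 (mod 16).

gcd(16, 5) = 1.
By Bézout, 5×(-3) + 16×(1) = 1.
So 5×-3 ≡ 1 (mod 16), and -3 mod 16 = 13.

13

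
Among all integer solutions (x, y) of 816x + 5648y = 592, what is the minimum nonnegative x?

gcd(5648, 816) = 16.
16 divides 592, so solutions exist.
By Bézout, 816·(90) + 5648·(-13) = 16.
Scale by 592/16 = 37: (x₀, y₀) = (3330, -481).
General solution: x = 3330 + 353t, y = -481 - 51t for integer t.
x ≥ 0: smallest is 3330 mod 353 = 153 (at t = -9), with y = -22.

153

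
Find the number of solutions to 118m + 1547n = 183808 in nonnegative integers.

1

gcd(1547, 118):
  1547 = 13*118 + 13
  118 = 9*13 + 1
  13 = 13*1
so gcd(1547, 118) = 1.
Back-substitute for Bézout coefficients:
  1 = 118 - 9*13
  ... = 118*(118) + 1547*(-9)
Scale by 183808: one solution is (21689344, -1654272). Reduce m mod 1547: (404, 88).
General: m = 404 + 1547t, n = 88 - 118t.
m ≥ 0 ⇒ t ≥ 0; n ≥ 0 ⇒ t ≤ 0. So t ∈ [0, 0]: 1 solution.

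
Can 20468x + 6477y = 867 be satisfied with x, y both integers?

yes

gcd(20468, 6477) = 17  (20468 = 3×6477 + 1037, 6477 = 6×1037 + 255, 1037 = 4×255 + 17, 255 = 15×17).
17 divides 867, so integer solutions exist.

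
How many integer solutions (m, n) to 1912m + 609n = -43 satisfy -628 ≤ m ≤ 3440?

6

gcd(1912, 609) = 1  (1912 = 3×609 + 85, 609 = 7×85 + 14, 85 = 6×14 + 1, 14 = 14×1).
Back-substituting, 1912×(43) + 609×(-135) = 1.
Scale by -43: particular solution (-1849, 5805); reduce m mod 609: (587, -1843).
General solution: m = 587 + 609t, n = -1843 - 1912t for integer t.
-628 ≤ 587 + 609t ≤ 3440 gives t ∈ [-1, 4], which is 6 values.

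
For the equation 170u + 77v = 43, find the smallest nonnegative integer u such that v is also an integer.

46

gcd(170, 77) = 1  (170 = 2·77 + 16, 77 = 4·16 + 13, 16 = 1·13 + 3, 13 = 4·3 + 1, 3 = 3·1).
1 divides 43, so solutions exist.
Back-substituting, 170·(-24) + 77·(53) = 1.
Scale by 43/1 = 43: (u₀, v₀) = (-1032, 2279).
General solution: u = -1032 + 77t, v = 2279 - 170t for integer t.
u ≥ 0: smallest is -1032 mod 77 = 46 (at t = 14), with v = -101.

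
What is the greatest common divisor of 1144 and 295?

1

gcd(1144, 295) = 1  (1144 = 3*295 + 259, 295 = 1*259 + 36, 259 = 7*36 + 7, 36 = 5*7 + 1, 7 = 7*1).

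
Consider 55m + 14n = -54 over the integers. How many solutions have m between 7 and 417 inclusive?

gcd(55, 14) = 1  (55 = 3*14 + 13, 14 = 1*13 + 1, 13 = 13*1).
Back-substituting, 55*(-1) + 14*(4) = 1.
Scale by -54: particular solution (54, -216); reduce m mod 14: (12, -51).
General solution: m = 12 + 14t, n = -51 - 55t for integer t.
7 ≤ 12 + 14t ≤ 417 gives t ∈ [0, 28], which is 29 values.

29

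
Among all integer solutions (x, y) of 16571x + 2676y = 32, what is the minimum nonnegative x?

2224

gcd(16571, 2676):
  16571 = 6·2676 + 515
  2676 = 5·515 + 101
  515 = 5·101 + 10
  101 = 10·10 + 1
  10 = 10·1
so gcd(16571, 2676) = 1.
1 divides 32, so solutions exist.
Back-substitute for Bézout coefficients:
  1 = 101 - 10·10
  ... = 16571·(-265) + 2676·(1641)
Scale by 32/1 = 32: (x₀, y₀) = (-8480, 52512).
General solution: x = -8480 + 2676t, y = 52512 - 16571t for integer t.
x ≥ 0: smallest is -8480 mod 2676 = 2224 (at t = 4), with y = -13772.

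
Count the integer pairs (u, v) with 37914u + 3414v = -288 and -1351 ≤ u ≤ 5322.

12

gcd(37914, 3414) = 6.
By Bézout, 37914*(-275) + 3414*(3054) = 6.
Particular solution: (113, -1255).
General solution: u = 113 + 569t, v = -1255 - 6319t for integer t.
-1351 ≤ 113 + 569t ≤ 5322 gives t ∈ [-2, 9], which is 12 values.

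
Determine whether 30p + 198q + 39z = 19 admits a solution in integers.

no

gcd(198, 30) = 6  (198 = 6·30 + 18, 30 = 1·18 + 12, 18 = 1·12 + 6, 12 = 2·6).
gcd(6, 39) = 3.
3 does not divide 19 (remainder 1), so no integer solutions.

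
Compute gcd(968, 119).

gcd(968, 119):
  968 = 8·119 + 16
  119 = 7·16 + 7
  16 = 2·7 + 2
  7 = 3·2 + 1
  2 = 2·1
so gcd(968, 119) = 1.

1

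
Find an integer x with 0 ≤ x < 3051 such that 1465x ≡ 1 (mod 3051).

706

gcd(3051, 1465) = 1.
By Bézout, 1465*(706) + 3051*(-339) = 1.
So 1465*706 ≡ 1 (mod 3051), and 706 mod 3051 = 706.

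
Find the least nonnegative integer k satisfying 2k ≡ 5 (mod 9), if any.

gcd(9, 2) = 1.
1 divides 5, so solutions exist.
By Bézout, 2·(-4) + 9·(1) = 1.
So 2·(-4) ≡ 1 (mod 9); multiply by 5: k ≡ -20 (mod 9).
Smallest nonnegative: k = -20 mod 9 = 7.

7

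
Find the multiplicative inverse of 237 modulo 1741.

gcd(1741, 237) = 1  (1741 = 7·237 + 82, 237 = 2·82 + 73, 82 = 1·73 + 9, 73 = 8·9 + 1, 9 = 9·1).
Back-substituting, 237·(191) + 1741·(-26) = 1.
So 237·191 ≡ 1 (mod 1741), and 191 mod 1741 = 191.

191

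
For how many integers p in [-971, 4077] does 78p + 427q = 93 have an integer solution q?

gcd(427, 78):
  427 = 5*78 + 37
  78 = 2*37 + 4
  37 = 9*4 + 1
  4 = 4*1
so gcd(427, 78) = 1.
Back-substitute for Bézout coefficients:
  1 = 37 - 9*4
  ... = 78*(-104) + 427*(19)
Scale by 93: particular solution (-9672, 1767); reduce p mod 427: (149, -27).
General solution: p = 149 + 427t, q = -27 - 78t for integer t.
-971 ≤ 149 + 427t ≤ 4077 gives t ∈ [-2, 9], which is 12 values.

12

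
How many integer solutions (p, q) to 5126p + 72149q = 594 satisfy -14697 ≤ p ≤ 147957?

gcd(72149, 5126) = 11  (72149 = 14·5126 + 385, 5126 = 13·385 + 121, 385 = 3·121 + 22, 121 = 5·22 + 11, 22 = 2·11).
Back-substituting, 5126·(2998) + 72149·(-213) = 11.
Scale by 54: particular solution (161892, -11502); reduce p mod 6559: (4476, -318).
General solution: p = 4476 + 6559t, q = -318 - 466t for integer t.
-14697 ≤ 4476 + 6559t ≤ 147957 gives t ∈ [-2, 21], which is 24 values.

24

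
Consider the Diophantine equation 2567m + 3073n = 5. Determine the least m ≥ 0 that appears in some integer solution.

gcd(3073, 2567) = 1  (3073 = 1·2567 + 506, 2567 = 5·506 + 37, 506 = 13·37 + 25, 37 = 1·25 + 12, 25 = 2·12 + 1, 12 = 12·1).
1 divides 5, so solutions exist.
Back-substituting, 2567·(-249) + 3073·(208) = 1.
Scale by 5/1 = 5: (m₀, n₀) = (-1245, 1040).
General solution: m = -1245 + 3073t, n = 1040 - 2567t for integer t.
m ≥ 0: smallest is -1245 mod 3073 = 1828 (at t = 1), with n = -1527.

1828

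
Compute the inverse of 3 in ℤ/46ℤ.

31

gcd(46, 3) = 1.
By Bézout, 3×(-15) + 46×(1) = 1.
So 3×-15 ≡ 1 (mod 46), and -15 mod 46 = 31.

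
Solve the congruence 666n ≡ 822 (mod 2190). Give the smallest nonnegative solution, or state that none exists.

gcd(2190, 666):
  2190 = 3*666 + 192
  666 = 3*192 + 90
  192 = 2*90 + 12
  90 = 7*12 + 6
  12 = 2*6
so gcd(2190, 666) = 6.
6 divides 822, so solutions exist.
Back-substitute for Bézout coefficients:
  6 = 90 - 7*12
  ... = 666*(171) + 2190*(-52)
So 666*(171) ≡ 6 (mod 2190); multiply by 137: n ≡ 23427 (mod 365).
Smallest nonnegative: n = 23427 mod 365 = 67.

67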